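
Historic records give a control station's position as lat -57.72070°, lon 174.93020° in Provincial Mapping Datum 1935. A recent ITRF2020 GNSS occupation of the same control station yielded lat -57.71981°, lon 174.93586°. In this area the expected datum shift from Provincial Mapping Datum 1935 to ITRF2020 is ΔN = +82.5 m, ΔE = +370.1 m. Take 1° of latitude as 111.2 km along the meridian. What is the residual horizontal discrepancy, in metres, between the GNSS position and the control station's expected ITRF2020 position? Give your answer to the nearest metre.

38 m

Observed coordinate differences: Δφ = +0.00089°, Δλ = +0.00566°.
Converting to metres (1° lat = 111200 m, cos φ = 0.534047): observed ΔN = 99.0 m, observed ΔE = 336.1 m.
Subtracting the expected shift leaves a residual of 99.0 − (82.5) = 16.5 m north and 336.1 − (370.1) = -34.0 m east.
Residual distance = √(16.5² + (-34.0)²) = 37.8 m.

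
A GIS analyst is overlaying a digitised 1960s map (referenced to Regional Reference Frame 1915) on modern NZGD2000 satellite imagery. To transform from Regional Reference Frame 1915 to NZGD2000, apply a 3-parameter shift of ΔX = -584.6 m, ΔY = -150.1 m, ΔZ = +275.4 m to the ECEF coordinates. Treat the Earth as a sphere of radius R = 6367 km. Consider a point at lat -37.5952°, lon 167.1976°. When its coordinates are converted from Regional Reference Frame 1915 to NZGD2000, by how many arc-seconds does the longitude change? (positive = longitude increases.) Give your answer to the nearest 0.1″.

sin φ = -0.610079, cos φ = 0.792341, sin λ = 0.221589, cos λ = -0.975140.
East component: ΔE = −sin λ·ΔX + cos λ·ΔY = −(0.221589)(-584.6) + (-0.975140)(-150.1) = 275.91 m.
1° of latitude spans πR/180 = 111125 m; at latitude φ, 1° of longitude spans that × cos φ = 88049.0 m, so Δλ = 275.91 / 88049.0 × 3600 = 11.281″.

Δλ = 11.3″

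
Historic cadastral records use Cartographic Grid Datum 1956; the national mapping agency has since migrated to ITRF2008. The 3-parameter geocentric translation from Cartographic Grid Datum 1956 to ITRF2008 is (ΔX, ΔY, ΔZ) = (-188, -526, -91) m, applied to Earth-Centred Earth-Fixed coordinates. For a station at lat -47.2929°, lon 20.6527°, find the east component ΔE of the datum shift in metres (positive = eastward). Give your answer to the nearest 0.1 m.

The local east axis at (φ, λ) is (−sin λ, cos λ, 0), so ΔE = −sin(20.6527°)·(-188) + cos(20.6527°)·(-526) = -425.89 m.

ΔE = -425.9 m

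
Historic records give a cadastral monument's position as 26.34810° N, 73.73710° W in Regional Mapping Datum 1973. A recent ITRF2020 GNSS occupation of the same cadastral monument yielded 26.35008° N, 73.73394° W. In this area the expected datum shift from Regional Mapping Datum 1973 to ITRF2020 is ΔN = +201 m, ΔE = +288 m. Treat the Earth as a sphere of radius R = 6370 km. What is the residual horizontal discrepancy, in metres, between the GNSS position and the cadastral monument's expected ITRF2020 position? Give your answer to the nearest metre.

33 m

Observed coordinate differences: Δφ = +0.00198°, Δλ = +0.00316°.
Converting to metres (1° lat = 111177 m, cos φ = 0.896114): observed ΔN = 220.1 m, observed ΔE = 314.8 m.
Subtracting the expected shift leaves a residual of 220.1 − (201) = 19.1 m north and 314.8 − (288) = 26.8 m east.
Residual distance = √(19.1² + 26.8²) = 32.9 m.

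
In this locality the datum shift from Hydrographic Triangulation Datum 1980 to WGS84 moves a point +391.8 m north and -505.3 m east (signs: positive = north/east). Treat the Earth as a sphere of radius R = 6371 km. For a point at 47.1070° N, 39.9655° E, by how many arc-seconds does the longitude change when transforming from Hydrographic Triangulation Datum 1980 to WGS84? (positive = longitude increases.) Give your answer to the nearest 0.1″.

Δλ = -24.0″

At latitude 47.1070°, cos φ = 0.680631.
One radian of longitude at latitude φ spans R cos φ, so Δλ = ΔE / (R cos φ) = -505.3 / (6371000 × 0.680631) = -1.1653e-04 rad = -24.036″.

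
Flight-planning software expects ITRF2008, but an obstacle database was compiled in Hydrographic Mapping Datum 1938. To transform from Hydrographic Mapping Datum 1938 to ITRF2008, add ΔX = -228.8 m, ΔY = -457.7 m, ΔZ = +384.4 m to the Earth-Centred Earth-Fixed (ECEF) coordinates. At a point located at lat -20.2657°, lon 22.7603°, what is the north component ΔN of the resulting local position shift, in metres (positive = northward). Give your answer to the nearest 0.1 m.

The local north axis is (−sin φ cos λ, −sin φ sin λ, cos φ), giving ΔN = -73.079 − 61.334 + 360.604 = 226.19 m.

ΔN = 226.2 m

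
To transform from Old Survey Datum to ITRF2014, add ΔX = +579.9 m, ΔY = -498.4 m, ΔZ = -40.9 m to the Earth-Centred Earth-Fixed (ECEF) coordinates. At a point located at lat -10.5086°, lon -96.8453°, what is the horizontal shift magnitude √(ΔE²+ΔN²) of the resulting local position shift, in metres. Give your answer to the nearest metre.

636 m

The local east axis at (φ, λ) is (−sin λ, cos λ, 0), so ΔE = −sin(-96.8453°)·579.9 + cos(-96.8453°)·(-498.4) = 635.17 m.
The local north axis is (−sin φ cos λ, −sin φ sin λ, cos φ), giving ΔN = -12.606 + 90.252 − 40.214 = 37.43 m.
Horizontal magnitude = √(ΔE² + ΔN²) = √(635.17² + 37.43²) = 636.27 m.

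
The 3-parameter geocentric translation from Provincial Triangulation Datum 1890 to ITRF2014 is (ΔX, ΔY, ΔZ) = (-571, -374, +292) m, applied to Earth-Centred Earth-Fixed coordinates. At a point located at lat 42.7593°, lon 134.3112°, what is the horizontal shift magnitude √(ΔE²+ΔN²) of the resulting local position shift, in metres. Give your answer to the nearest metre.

681 m

The local east axis at (φ, λ) is (−sin λ, cos λ, 0), so ΔE = −sin(134.3112°)·(-571) + cos(134.3112°)·(-374) = 669.84 m.
The local north axis is (−sin φ cos λ, −sin φ sin λ, cos φ), giving ΔN = -270.804 + 181.691 + 214.390 = 125.28 m.
Horizontal magnitude = √(ΔE² + ΔN²) = √(669.84² + 125.28²) = 681.46 m.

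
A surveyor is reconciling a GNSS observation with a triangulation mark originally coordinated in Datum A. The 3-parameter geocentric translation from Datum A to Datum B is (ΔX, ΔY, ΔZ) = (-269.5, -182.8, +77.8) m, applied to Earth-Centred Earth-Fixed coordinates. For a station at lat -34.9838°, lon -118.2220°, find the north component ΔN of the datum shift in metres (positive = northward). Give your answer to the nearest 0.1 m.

At φ = -34.9838°, λ = -118.2220°: sin φ = -0.573345, cos φ = 0.819314, sin λ = -0.881122, cos λ = -0.472889.
ΔN = −sin φ cos λ·ΔX − sin φ sin λ·ΔY + cos φ·ΔZ = −(-0.573345)(-0.472889)(-269.5) − (-0.573345)(-0.881122)(-182.8) + (0.819314)(77.8) = 229.16 m.

ΔN = 229.2 m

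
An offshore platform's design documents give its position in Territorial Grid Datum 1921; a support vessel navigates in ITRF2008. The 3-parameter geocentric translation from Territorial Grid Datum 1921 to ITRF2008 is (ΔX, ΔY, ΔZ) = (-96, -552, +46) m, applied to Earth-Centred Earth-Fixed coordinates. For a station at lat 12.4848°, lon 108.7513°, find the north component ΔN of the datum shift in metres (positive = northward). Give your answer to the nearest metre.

At φ = 12.4848°, λ = 108.7513°: sin φ = 0.216181, cos φ = 0.976353, sin λ = 0.946923, cos λ = -0.321461.
ΔN = −sin φ cos λ·ΔX − sin φ sin λ·ΔY + cos φ·ΔZ = −(0.216181)(-0.321461)(-96) − (0.216181)(0.946923)(-552) + (0.976353)(46) = 151.24 m.

ΔN = 151 m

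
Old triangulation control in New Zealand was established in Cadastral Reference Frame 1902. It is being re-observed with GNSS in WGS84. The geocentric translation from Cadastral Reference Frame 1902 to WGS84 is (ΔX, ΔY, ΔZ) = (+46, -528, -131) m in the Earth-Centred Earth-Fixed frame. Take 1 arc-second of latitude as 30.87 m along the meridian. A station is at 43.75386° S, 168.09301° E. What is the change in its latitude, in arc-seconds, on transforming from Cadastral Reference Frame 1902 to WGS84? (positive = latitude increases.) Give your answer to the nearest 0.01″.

Δφ = -6.51″

sin φ = -0.691562, cos φ = 0.722317, sin λ = 0.206324, cos λ = -0.978484.
North component: ΔN = −sin φ cos λ·ΔX − sin φ sin λ·ΔY + cos φ·ΔZ = −(-0.691562)(-0.978484)(46) − (-0.691562)(0.206324)(-528) + (0.722317)(-131) = -201.09 m.
1° of latitude spans 3600 × 30.87 = 111132 m, so Δφ = -201.09 / 111132 × 3600 = -6.514″.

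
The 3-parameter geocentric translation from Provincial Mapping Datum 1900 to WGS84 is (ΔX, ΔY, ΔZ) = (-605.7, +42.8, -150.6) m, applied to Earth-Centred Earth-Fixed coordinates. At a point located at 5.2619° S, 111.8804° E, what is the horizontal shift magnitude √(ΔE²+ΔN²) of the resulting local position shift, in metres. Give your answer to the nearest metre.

560 m

At φ = -5.2619°, λ = 111.8804°: sin φ = -0.091708, cos φ = 0.995786, sin λ = 0.927964, cos λ = -0.372670.
ΔE = −sin λ·ΔX + cos λ·ΔY = −(0.927964)·(-605.7) + (-0.372670)·(42.8) = 546.12 m.
ΔN = −sin φ cos λ·ΔX − sin φ sin λ·ΔY + cos φ·ΔZ = −(-0.091708)(-0.372670)(-605.7) − (-0.091708)(0.927964)(42.8) + (0.995786)(-150.6) = -125.62 m.
Horizontal magnitude = √(ΔE² + ΔN²) = √(546.12² + (-125.62)²) = 560.38 m.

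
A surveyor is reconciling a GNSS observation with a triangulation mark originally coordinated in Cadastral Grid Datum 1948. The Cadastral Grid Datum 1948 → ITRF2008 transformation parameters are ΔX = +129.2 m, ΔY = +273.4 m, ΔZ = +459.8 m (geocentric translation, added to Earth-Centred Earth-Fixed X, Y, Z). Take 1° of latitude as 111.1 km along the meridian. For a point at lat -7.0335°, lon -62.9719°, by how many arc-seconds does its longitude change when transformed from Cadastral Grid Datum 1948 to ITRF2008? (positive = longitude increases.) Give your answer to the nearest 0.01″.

sin φ = -0.122450, cos φ = 0.992475, sin λ = -0.890784, cos λ = 0.454427.
East component: ΔE = −sin λ·ΔX + cos λ·ΔY = −(-0.890784)(129.2) + (0.454427)(273.4) = 239.33 m.
1° of latitude spans 111100 m; at latitude φ, 1° of longitude spans that × cos φ = 110263.9 m, so Δλ = 239.33 / 110263.9 × 3600 = 7.814″.

Δλ = 7.81″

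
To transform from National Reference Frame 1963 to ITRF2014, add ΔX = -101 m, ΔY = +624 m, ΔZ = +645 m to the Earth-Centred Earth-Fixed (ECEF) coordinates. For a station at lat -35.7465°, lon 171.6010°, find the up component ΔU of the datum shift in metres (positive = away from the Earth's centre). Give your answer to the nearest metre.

At φ = -35.7465°, λ = 171.6010°: sin φ = -0.584200, cos φ = 0.811610, sin λ = 0.146066, cos λ = -0.989275.
ΔU = cos φ cos λ·ΔX + cos φ sin λ·ΔY + sin φ·ΔZ = (0.811610)(-0.989275)(-101) + (0.811610)(0.146066)(624) + (-0.584200)(645) = -221.74 m.

ΔU = -222 m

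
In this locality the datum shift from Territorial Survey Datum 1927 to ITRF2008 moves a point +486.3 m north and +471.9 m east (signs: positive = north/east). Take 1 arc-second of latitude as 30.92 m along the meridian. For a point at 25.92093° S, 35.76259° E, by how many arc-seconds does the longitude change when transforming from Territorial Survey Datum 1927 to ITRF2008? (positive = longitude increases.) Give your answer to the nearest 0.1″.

At latitude -25.92093°, cos φ = 0.899398.
1″ of longitude at this latitude = 30.92 × cos φ = 27.8094 m, so Δλ = 471.9 / 27.8094 = 16.969″.

Δλ = 17.0″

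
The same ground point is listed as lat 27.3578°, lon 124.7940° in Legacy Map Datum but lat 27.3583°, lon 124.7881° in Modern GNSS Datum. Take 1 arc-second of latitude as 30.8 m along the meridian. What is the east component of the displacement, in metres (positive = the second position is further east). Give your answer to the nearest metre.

ΔE = -581 m

Δφ = 27.3583° − 27.3578° = +0.0005°; Δλ = 124.7881° − 124.7940° = -0.0059°.
1° of latitude = 3600 × 30.80 = 110880 m.
ΔN = Δφ × 110880 = 55.4 m; ΔE = Δλ × 110880 × cos(27.3578°) = -0.0059 × 110880 × 0.888154 = -581.0 m.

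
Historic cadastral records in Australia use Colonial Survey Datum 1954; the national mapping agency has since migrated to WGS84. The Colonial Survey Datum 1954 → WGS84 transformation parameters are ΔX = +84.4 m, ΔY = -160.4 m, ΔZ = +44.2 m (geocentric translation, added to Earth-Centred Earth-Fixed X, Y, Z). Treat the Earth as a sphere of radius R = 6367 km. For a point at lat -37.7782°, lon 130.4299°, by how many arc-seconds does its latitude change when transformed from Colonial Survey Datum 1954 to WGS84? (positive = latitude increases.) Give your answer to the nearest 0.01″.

sin φ = -0.612606, cos φ = 0.790388, sin λ = 0.761200, cos λ = -0.648517.
North component: ΔN = −sin φ cos λ·ΔX − sin φ sin λ·ΔY + cos φ·ΔZ = −(-0.612606)(-0.648517)(84.4) − (-0.612606)(0.761200)(-160.4) + (0.790388)(44.2) = -73.39 m.
1° of latitude spans πR/180 = 111125 m, so Δφ = -73.39 / 111125 × 3600 = -2.378″.

Δφ = -2.38″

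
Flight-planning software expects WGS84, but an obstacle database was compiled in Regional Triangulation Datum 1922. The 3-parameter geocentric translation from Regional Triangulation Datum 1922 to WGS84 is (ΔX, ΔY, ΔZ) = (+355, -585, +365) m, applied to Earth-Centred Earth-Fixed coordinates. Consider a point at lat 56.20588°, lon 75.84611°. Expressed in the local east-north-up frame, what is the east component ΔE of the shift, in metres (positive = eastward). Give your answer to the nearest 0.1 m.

ΔE = -487.3 m

At φ = 56.20588°, λ = 75.84611°: sin φ = 0.831042, cos φ = 0.556210, sin λ = 0.969642, cos λ = 0.244527.
ΔE = −sin λ·ΔX + cos λ·ΔY = −(0.969642)·(355) + (0.244527)·(-585) = -487.27 m.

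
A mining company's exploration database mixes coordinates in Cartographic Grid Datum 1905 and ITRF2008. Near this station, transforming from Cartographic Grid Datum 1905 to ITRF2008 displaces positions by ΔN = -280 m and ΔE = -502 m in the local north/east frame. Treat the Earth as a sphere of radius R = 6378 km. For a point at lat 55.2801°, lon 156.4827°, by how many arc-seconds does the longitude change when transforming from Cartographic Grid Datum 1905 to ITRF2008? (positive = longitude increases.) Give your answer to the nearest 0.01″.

At latitude 55.2801°, cos φ = 0.569565.
One radian of longitude at latitude φ spans R cos φ, so Δλ = ΔE / (R cos φ) = -502.0 / (6378000 × 0.569565) = -1.3819e-04 rad = -28.504″.

Δλ = -28.50″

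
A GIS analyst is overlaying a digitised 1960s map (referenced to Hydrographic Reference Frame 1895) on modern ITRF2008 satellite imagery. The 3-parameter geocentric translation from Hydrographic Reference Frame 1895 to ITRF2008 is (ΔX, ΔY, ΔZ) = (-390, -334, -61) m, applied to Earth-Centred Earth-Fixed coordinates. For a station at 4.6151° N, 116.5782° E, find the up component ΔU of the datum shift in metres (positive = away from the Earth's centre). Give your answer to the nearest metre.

At φ = 4.6151°, λ = 116.5782°: sin φ = 0.080462, cos φ = 0.996758, sin λ = 0.894325, cos λ = -0.447419.
ΔU = cos φ cos λ·ΔX + cos φ sin λ·ΔY + sin φ·ΔZ = (0.996758)(-0.447419)(-390) + (0.996758)(0.894325)(-334) + (0.080462)(-61) = -128.72 m.

ΔU = -129 m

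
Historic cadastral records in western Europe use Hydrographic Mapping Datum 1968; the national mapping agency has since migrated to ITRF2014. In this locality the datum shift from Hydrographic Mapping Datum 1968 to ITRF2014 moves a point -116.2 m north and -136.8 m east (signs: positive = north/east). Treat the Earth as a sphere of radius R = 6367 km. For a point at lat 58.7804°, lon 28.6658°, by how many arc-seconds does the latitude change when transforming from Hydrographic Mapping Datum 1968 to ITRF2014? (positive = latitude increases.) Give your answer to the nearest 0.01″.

On a sphere of radius R, 1 rad of latitude = R, so Δφ = ΔN / R = -116.2 / 6367000 = -1.8250e-05 rad = -3.764″.

Δφ = -3.76″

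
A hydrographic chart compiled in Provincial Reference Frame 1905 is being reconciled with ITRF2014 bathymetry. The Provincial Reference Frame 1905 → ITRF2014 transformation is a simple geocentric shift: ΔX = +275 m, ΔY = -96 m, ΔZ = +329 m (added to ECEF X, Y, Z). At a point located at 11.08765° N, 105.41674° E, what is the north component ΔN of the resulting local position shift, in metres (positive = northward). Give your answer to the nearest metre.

At φ = 11.08765°, λ = 105.41674°: sin φ = 0.192310, cos φ = 0.981334, sin λ = 0.964018, cos λ = -0.265838.
ΔN = −sin φ cos λ·ΔX − sin φ sin λ·ΔY + cos φ·ΔZ = −(0.192310)(-0.265838)(275) − (0.192310)(0.964018)(-96) + (0.981334)(329) = 354.72 m.

ΔN = 355 m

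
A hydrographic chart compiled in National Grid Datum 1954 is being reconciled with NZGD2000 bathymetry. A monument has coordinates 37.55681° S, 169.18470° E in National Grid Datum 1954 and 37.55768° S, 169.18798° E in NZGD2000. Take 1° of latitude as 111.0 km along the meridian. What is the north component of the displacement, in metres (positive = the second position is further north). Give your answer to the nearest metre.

ΔN = -97 m

Δφ = -37.55768° − -37.55681° = -0.00087°; Δλ = 169.18798° − 169.18470° = +0.00328°.
ΔN = Δφ × 111000 = -96.6 m; ΔE = Δλ × 111000 × cos(-37.55681°) = +0.00328 × 111000 × 0.792749 = 288.6 m.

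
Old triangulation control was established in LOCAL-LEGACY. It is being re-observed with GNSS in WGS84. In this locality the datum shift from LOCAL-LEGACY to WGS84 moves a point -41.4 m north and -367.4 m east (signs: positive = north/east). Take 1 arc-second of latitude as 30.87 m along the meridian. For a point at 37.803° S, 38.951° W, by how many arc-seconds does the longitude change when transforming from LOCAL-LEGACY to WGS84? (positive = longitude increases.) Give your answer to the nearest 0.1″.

Δλ = -15.1″

At latitude -37.803°, cos φ = 0.790123.
1″ of longitude at this latitude = 30.87 × cos φ = 24.3911 m, so Δλ = -367.4 / 24.3911 = -15.063″.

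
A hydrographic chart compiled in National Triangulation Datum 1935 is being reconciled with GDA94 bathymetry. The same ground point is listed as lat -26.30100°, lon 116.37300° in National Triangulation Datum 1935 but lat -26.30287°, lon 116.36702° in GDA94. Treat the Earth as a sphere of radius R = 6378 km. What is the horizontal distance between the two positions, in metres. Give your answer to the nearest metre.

Δφ = -26.30287° − -26.30100° = -0.00187°; Δλ = 116.36702° − 116.37300° = -0.00598°.
1° along a meridian = πR/180 = 111317 m.
ΔN = Δφ × 111317 = -208.2 m; ΔE = Δλ × 111317 × cos(-26.30100°) = -0.00598 × 111317 × 0.896479 = -596.8 m.
Distance = √(ΔE² + ΔN²) = √((-596.8)² + (-208.2)²) = 632.0 m.

632 m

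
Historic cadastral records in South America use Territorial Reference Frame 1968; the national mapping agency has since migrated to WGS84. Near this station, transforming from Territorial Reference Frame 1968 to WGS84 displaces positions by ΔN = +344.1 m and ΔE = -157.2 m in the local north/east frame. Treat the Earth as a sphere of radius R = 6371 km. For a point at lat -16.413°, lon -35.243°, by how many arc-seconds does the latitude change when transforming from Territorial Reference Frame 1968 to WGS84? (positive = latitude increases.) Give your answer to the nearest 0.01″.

On a sphere of radius R, 1 rad of latitude = R, so Δφ = ΔN / R = 344.1 / 6371000 = 5.4010e-05 rad = 11.140″.

Δφ = 11.14″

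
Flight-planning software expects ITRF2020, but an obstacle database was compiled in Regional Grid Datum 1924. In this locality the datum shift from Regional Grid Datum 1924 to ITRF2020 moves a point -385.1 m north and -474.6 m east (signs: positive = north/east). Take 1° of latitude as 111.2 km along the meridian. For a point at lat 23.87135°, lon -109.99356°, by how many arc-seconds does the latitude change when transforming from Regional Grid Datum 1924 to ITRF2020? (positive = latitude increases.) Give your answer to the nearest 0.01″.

Δφ = -12.47″

1° of latitude = 111.2 km, so Δφ = -385.1 / 111200 = -0.0034631° = -12.467″.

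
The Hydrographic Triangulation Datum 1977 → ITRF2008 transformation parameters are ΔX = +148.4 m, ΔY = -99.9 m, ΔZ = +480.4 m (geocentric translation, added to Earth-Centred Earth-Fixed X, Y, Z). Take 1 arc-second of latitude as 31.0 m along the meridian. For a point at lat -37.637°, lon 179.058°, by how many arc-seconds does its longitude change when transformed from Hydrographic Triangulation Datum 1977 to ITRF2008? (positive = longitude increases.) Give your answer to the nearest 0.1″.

Δλ = 4.0″

sin φ = -0.610657, cos φ = 0.791895, sin λ = 0.016440, cos λ = -0.999865.
East component: ΔE = −sin λ·ΔX + cos λ·ΔY = −(0.016440)(148.4) + (-0.999865)(-99.9) = 97.45 m.
1° of latitude spans 3600 × 31.00 = 111600 m; at latitude φ, 1° of longitude spans that × cos φ = 88375.5 m, so Δλ = 97.45 / 88375.5 × 3600 = 3.970″.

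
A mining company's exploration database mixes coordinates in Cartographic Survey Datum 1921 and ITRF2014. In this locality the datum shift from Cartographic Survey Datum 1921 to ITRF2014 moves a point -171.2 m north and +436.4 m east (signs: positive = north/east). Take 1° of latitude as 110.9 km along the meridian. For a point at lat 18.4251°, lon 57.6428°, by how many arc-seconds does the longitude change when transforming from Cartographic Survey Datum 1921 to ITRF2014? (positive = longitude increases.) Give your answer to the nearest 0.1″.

At latitude 18.4251°, cos φ = 0.948738.
1° of longitude at this latitude = 110.9 × cos φ = 105.22 km, so Δλ = 436.4 / 105215.0 = 0.0041477° = 14.932″.

Δλ = 14.9″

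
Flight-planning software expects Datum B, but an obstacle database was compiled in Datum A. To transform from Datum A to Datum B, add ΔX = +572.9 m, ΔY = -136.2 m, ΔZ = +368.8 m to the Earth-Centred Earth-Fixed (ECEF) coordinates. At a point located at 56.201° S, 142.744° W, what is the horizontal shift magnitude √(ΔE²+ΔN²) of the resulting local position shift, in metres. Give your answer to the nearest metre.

At φ = -56.201°, λ = -142.744°: sin φ = -0.830994, cos φ = 0.556281, sin λ = -0.605377, cos λ = -0.795939.
ΔE = −sin λ·ΔX + cos λ·ΔY = −(-0.605377)·(572.9) + (-0.795939)·(-136.2) = 455.23 m.
ΔN = −sin φ cos λ·ΔX − sin φ sin λ·ΔY + cos φ·ΔZ = −(-0.830994)(-0.795939)(572.9) − (-0.830994)(-0.605377)(-136.2) + (0.556281)(368.8) = -105.25 m.
Horizontal magnitude = √(ΔE² + ΔN²) = √(455.23² + (-105.25)²) = 467.24 m.

467 m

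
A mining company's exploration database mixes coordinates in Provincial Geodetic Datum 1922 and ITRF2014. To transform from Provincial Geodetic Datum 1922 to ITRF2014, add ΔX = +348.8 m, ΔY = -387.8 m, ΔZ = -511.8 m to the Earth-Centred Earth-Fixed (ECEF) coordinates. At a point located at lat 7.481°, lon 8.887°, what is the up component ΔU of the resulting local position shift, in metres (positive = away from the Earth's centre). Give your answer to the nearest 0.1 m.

At φ = 7.481°, λ = 8.887°: sin φ = 0.130197, cos φ = 0.991488, sin λ = 0.154486, cos λ = 0.987995.
ΔU = cos φ cos λ·ΔX + cos φ sin λ·ΔY + sin φ·ΔZ = (0.991488)(0.987995)(348.8) + (0.991488)(0.154486)(-387.8) + (0.130197)(-511.8) = 215.64 m.

ΔU = 215.6 m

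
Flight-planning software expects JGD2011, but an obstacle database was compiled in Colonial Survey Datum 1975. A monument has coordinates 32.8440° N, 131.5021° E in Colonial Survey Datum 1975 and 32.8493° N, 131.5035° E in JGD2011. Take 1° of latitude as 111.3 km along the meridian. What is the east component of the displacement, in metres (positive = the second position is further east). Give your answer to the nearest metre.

Δφ = 32.8493° − 32.8440° = +0.0053°; Δλ = 131.5035° − 131.5021° = +0.0014°.
ΔN = Δφ × 111300 = 589.9 m; ΔE = Δλ × 111300 × cos(32.8440°) = +0.0014 × 111300 × 0.840150 = 130.9 m.

ΔE = 131 m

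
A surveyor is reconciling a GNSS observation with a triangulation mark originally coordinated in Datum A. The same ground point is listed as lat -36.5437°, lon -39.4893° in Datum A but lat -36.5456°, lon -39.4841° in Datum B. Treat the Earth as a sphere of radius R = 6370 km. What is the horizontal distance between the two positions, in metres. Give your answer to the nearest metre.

Δφ = -36.5456° − -36.5437° = -0.0019°; Δλ = -39.4841° − -39.4893° = +0.0052°.
1° along a meridian = πR/180 = 111177 m.
ΔN = Δφ × 111177 = -211.2 m; ΔE = Δλ × 111177 × cos(-36.5437°) = +0.0052 × 111177 × 0.803403 = 464.5 m.
Distance = √(ΔE² + ΔN²) = √(464.5² + (-211.2)²) = 510.2 m.

510 m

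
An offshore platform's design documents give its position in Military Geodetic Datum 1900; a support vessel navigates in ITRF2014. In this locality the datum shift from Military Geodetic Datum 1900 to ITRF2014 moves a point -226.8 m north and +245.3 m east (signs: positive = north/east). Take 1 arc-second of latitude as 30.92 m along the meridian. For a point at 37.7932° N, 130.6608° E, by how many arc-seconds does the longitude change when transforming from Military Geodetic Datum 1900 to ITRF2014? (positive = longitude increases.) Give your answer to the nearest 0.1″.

At latitude 37.7932°, cos φ = 0.790228.
1″ of longitude at this latitude = 30.92 × cos φ = 24.4338 m, so Δλ = 245.3 / 24.4338 = 10.039″.

Δλ = 10.0″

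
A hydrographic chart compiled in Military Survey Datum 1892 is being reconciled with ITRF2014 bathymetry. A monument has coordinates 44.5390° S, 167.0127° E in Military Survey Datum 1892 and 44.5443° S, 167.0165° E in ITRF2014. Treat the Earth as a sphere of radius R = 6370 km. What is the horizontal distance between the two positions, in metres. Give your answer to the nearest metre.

Δφ = -44.5443° − -44.5390° = -0.0053°; Δλ = 167.0165° − 167.0127° = +0.0038°.
1° along a meridian = πR/180 = 111177 m.
ΔN = Δφ × 111177 = -589.2 m; ΔE = Δλ × 111177 × cos(-44.5390°) = +0.0038 × 111177 × 0.712773 = 301.1 m.
Distance = √(ΔE² + ΔN²) = √(301.1² + (-589.2)²) = 661.7 m.

662 m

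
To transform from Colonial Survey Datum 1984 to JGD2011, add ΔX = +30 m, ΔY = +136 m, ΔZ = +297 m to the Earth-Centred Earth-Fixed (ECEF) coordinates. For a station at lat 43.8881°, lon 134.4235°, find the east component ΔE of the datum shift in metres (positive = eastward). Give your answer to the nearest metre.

At φ = 43.8881°, λ = 134.4235°: sin φ = 0.693252, cos φ = 0.720695, sin λ = 0.714186, cos λ = -0.699956.
ΔE = −sin λ·ΔX + cos λ·ΔY = −(0.714186)·(30) + (-0.699956)·(136) = -116.62 m.

ΔE = -117 m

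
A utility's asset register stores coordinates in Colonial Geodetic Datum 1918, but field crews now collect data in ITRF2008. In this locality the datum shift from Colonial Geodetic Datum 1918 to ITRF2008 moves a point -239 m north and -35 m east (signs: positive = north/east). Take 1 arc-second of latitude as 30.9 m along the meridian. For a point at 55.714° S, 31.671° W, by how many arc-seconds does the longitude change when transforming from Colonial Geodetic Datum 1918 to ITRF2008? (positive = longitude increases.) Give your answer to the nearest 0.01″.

Δλ = -2.01″

At latitude -55.714°, cos φ = 0.563324.
1″ of longitude at this latitude = 30.90 × cos φ = 17.4067 m, so Δλ = -35.0 / 17.4067 = -2.011″.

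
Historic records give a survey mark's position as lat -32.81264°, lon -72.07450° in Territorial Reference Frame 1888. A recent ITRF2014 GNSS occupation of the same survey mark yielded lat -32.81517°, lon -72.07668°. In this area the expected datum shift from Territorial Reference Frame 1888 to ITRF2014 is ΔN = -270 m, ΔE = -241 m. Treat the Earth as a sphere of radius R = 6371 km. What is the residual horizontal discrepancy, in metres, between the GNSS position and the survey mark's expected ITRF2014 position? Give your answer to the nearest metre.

39 m

Observed coordinate differences: Δφ = -0.00253°, Δλ = -0.00218°.
Converting to metres (1° lat = 111195 m, cos φ = 0.840447): observed ΔN = -281.3 m, observed ΔE = -203.7 m.
Subtracting the expected shift leaves a residual of -281.3 − (-270) = -11.3 m north and -203.7 − (-241) = 37.3 m east.
Residual distance = √((-11.3)² + 37.3²) = 39.0 m.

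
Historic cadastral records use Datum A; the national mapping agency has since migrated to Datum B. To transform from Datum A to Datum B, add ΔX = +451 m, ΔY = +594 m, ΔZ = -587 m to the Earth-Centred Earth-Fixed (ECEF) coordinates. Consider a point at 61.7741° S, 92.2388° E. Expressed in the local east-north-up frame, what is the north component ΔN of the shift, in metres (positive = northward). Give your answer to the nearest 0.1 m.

The local north axis is (−sin φ cos λ, −sin φ sin λ, cos φ), giving ΔN = -15.523 + 522.968 − 277.621 = 229.82 m.

ΔN = 229.8 m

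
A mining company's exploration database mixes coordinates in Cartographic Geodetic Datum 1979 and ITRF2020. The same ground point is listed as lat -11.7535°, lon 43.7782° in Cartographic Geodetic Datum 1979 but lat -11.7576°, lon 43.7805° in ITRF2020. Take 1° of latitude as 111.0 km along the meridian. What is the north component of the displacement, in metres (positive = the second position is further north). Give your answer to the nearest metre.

ΔN = -455 m

Δφ = -11.7576° − -11.7535° = -0.0041°; Δλ = 43.7805° − 43.7782° = +0.0023°.
ΔN = Δφ × 111000 = -455.1 m; ΔE = Δλ × 111000 × cos(-11.7535°) = +0.0023 × 111000 × 0.979033 = 249.9 m.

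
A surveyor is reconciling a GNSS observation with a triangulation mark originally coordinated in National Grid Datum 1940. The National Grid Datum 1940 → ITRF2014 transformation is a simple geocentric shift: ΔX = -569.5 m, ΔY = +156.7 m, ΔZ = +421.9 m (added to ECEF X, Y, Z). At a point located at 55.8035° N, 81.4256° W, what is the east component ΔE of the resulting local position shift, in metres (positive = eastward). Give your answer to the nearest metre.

ΔE = -540 m

At φ = 55.8035°, λ = -81.4256°: sin φ = 0.827115, cos φ = 0.562033, sin λ = -0.988823, cos λ = 0.149094.
ΔE = −sin λ·ΔX + cos λ·ΔY = −(-0.988823)·(-569.5) + (0.149094)·(156.7) = -539.77 m.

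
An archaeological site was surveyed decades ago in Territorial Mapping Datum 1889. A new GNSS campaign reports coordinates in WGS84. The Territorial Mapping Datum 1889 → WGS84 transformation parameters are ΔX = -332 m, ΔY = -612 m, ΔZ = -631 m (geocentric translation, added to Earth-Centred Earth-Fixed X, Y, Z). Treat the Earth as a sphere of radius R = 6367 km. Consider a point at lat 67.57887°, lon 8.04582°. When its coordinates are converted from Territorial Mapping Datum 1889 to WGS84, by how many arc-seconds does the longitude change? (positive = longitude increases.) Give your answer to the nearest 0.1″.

Δλ = -47.5″

sin φ = 0.924405, cos φ = 0.381411, sin λ = 0.139965, cos λ = 0.990156.
East component: ΔE = −sin λ·ΔX + cos λ·ΔY = −(0.139965)(-332) + (0.990156)(-612) = -559.51 m.
1° of latitude spans πR/180 = 111125 m; at latitude φ, 1° of longitude spans that × cos φ = 42384.4 m, so Δλ = -559.51 / 42384.4 × 3600 = -47.523″.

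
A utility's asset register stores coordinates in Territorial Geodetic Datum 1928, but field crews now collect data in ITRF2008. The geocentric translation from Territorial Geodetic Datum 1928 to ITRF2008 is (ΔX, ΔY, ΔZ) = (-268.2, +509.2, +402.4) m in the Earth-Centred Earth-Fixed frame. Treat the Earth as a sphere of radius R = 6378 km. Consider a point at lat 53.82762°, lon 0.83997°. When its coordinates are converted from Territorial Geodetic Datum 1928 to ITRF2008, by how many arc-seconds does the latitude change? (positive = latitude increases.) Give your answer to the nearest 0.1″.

sin φ = 0.807245, cos φ = 0.590217, sin λ = 0.014660, cos λ = 0.999893.
North component: ΔN = −sin φ cos λ·ΔX − sin φ sin λ·ΔY + cos φ·ΔZ = −(0.807245)(0.999893)(-268.2) − (0.807245)(0.014660)(509.2) + (0.590217)(402.4) = 447.96 m.
1° of latitude spans πR/180 = 111317 m, so Δφ = 447.96 / 111317 × 3600 = 14.487″.

Δφ = 14.5″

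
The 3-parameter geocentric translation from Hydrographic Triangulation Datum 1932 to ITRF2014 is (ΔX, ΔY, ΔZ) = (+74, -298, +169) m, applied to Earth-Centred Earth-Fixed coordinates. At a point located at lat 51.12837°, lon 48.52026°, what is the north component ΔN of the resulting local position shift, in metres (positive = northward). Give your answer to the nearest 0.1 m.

ΔN = 241.7 m

At φ = 51.12837°, λ = 48.52026°: sin φ = 0.778554, cos φ = 0.627578, sin λ = 0.749190, cos λ = 0.662355.
ΔN = −sin φ cos λ·ΔX − sin φ sin λ·ΔY + cos φ·ΔZ = −(0.778554)(0.662355)(74) − (0.778554)(0.749190)(-298) + (0.627578)(169) = 241.72 m.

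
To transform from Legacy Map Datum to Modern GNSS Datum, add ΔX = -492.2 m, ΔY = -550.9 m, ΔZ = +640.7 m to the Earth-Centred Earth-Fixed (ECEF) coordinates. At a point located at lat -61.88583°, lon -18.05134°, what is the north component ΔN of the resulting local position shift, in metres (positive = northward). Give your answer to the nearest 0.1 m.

ΔN = 39.7 m

At φ = -61.88583°, λ = -18.05134°: sin φ = -0.882010, cos φ = 0.471230, sin λ = -0.309869, cos λ = 0.950779.
ΔN = −sin φ cos λ·ΔX − sin φ sin λ·ΔY + cos φ·ΔZ = −(-0.882010)(0.950779)(-492.2) − (-0.882010)(-0.309869)(-550.9) + (0.471230)(640.7) = 39.72 m.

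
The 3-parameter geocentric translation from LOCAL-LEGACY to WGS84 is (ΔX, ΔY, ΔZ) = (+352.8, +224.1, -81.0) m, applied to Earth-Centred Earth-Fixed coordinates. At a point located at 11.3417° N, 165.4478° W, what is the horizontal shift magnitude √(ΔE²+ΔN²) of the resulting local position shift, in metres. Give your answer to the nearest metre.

At φ = 11.3417°, λ = -165.4478°: sin φ = 0.196660, cos φ = 0.980472, sin λ = -0.251262, cos λ = -0.967919.
ΔE = −sin λ·ΔX + cos λ·ΔY = −(-0.251262)·(352.8) + (-0.967919)·(224.1) = -128.27 m.
ΔN = −sin φ cos λ·ΔX − sin φ sin λ·ΔY + cos φ·ΔZ = −(0.196660)(-0.967919)(352.8) − (0.196660)(-0.251262)(224.1) + (0.980472)(-81.0) = -1.19 m.
Horizontal magnitude = √(ΔE² + ΔN²) = √((-128.27)² + (-1.19)²) = 128.27 m.

128 m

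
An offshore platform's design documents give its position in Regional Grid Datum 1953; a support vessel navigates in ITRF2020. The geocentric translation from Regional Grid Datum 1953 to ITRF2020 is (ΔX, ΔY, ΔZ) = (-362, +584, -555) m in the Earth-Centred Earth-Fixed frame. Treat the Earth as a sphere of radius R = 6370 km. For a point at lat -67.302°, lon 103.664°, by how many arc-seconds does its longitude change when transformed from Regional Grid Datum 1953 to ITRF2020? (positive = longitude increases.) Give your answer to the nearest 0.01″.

Δλ = 17.94″

sin φ = -0.922552, cos φ = 0.385874, sin λ = 0.971698, cos λ = -0.236228.
East component: ΔE = −sin λ·ΔX + cos λ·ΔY = −(0.971698)(-362) + (-0.236228)(584) = 213.80 m.
1° of latitude spans πR/180 = 111177 m; at latitude φ, 1° of longitude spans that × cos φ = 42900.5 m, so Δλ = 213.80 / 42900.5 × 3600 = 17.941″.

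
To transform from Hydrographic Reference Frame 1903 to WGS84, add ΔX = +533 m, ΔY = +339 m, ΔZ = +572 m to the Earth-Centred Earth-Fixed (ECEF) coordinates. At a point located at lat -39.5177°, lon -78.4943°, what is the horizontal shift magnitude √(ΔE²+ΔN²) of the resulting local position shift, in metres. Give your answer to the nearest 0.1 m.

The local east axis at (φ, λ) is (−sin λ, cos λ, 0), so ΔE = −sin(-78.4943°)·533 + cos(-78.4943°)·339 = 589.91 m.
The local north axis is (−sin φ cos λ, −sin φ sin λ, cos φ), giving ΔN = 67.650 − 211.377 + 441.257 = 297.53 m.
Horizontal magnitude = √(ΔE² + ΔN²) = √(589.91² + 297.53²) = 660.69 m.

660.7 m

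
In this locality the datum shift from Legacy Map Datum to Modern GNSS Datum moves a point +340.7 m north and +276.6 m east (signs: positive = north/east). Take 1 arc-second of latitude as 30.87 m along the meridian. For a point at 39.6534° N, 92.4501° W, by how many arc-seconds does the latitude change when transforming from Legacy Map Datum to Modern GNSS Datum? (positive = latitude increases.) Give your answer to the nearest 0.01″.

Δφ = 11.04″

1″ of latitude = 30.87 m, so Δφ = 340.7 / 30.87 = 11.037″.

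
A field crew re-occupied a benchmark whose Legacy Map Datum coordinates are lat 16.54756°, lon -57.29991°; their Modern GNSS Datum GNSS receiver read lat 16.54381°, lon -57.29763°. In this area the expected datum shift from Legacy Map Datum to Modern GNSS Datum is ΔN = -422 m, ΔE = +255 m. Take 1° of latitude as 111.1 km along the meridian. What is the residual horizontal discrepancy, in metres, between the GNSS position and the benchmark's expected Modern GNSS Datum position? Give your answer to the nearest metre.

13 m

Observed coordinate differences: Δφ = -0.00375°, Δλ = +0.00228°.
Converting to metres (1° lat = 111100 m, cos φ = 0.958584): observed ΔN = -416.6 m, observed ΔE = 242.8 m.
Subtracting the expected shift leaves a residual of -416.6 − (-422) = 5.4 m north and 242.8 − (255) = -12.2 m east.
Residual distance = √(5.4² + (-12.2)²) = 13.3 m.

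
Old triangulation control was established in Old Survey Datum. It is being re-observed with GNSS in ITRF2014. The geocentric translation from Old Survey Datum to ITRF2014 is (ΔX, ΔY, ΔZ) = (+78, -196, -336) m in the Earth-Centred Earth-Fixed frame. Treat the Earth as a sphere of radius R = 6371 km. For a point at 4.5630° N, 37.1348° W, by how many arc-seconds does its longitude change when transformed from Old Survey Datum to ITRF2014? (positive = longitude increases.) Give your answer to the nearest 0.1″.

Δλ = -3.5″

sin φ = 0.079555, cos φ = 0.996830, sin λ = -0.603692, cos λ = 0.797217.
East component: ΔE = −sin λ·ΔX + cos λ·ΔY = −(-0.603692)(78) + (0.797217)(-196) = -109.17 m.
1° of latitude spans πR/180 = 111195 m; at latitude φ, 1° of longitude spans that × cos φ = 110842.5 m, so Δλ = -109.17 / 110842.5 × 3600 = -3.546″.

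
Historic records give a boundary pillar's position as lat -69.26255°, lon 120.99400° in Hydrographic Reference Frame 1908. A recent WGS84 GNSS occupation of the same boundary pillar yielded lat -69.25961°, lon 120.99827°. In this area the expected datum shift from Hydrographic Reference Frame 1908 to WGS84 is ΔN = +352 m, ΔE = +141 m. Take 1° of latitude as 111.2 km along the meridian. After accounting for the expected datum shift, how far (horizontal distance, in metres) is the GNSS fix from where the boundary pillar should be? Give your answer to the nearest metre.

Observed coordinate differences: Δφ = +0.00294°, Δλ = +0.00427°.
Converting to metres (1° lat = 111200 m, cos φ = 0.354086): observed ΔN = 326.9 m, observed ΔE = 168.1 m.
Subtracting the expected shift leaves a residual of 326.9 − (352) = -25.1 m north and 168.1 − (141) = 27.1 m east.
Residual distance = √((-25.1)² + 27.1²) = 36.9 m.

37 m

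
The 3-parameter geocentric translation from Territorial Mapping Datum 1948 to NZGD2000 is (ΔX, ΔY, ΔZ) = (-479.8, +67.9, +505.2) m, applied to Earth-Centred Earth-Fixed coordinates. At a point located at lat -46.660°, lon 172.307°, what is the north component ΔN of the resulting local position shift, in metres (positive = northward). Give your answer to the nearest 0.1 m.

ΔN = 699.2 m

The local north axis is (−sin φ cos λ, −sin φ sin λ, cos φ), giving ΔN = 345.815 + 6.611 + 346.732 = 699.16 m.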